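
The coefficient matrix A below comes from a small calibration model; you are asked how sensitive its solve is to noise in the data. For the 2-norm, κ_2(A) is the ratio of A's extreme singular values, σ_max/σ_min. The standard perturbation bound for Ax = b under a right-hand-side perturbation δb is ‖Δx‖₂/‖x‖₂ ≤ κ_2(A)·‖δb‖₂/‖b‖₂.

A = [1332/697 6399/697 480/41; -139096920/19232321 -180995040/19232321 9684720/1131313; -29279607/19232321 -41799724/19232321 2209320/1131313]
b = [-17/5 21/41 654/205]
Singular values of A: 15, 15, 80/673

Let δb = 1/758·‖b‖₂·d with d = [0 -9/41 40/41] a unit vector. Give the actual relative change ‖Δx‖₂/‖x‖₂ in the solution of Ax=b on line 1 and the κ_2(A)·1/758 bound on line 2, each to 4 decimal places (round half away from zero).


0.0021
0.1665

largest singular value 15, smallest 80/673
κ_2(A) = 15 / (80/673) = 126.1875
perturbation bound = 126.1875·1/758 = 0.1665
solve Ax = b  →  x = [21.6570 -11.7770 5.4099]
‖b‖ = 4.6904, ‖x‖ = 25.2386
with δb = [0.0000 -0.0014 0.0060], A·Δx = δb → ‖Δx‖ = 0.0521
realised ‖Δx‖/‖x‖ = 0.0021
tightness: 0.0021 against a bound of 0.1665 (unrounded ratio ≈ 0.0124)


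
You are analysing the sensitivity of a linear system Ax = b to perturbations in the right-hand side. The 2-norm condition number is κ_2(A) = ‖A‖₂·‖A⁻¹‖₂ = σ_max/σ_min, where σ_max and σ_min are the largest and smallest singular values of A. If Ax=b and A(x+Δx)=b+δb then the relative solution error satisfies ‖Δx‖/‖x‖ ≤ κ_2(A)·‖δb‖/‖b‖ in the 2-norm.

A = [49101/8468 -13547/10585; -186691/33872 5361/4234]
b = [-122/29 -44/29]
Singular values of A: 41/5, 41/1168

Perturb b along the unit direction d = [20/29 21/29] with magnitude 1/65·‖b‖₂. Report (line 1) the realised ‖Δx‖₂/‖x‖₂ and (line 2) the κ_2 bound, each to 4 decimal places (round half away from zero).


0.0172
3.5938

from the listed singular values, σ₁ = 41/5, σ_n = 41/1168
κ = σ_max/σ_min = (41/5)/(41/1168) = 233.6000
perturbation bound = 233.6000·1/65 = 3.5938
solve Ax = b  →  x = [-25.2516 -111.1184]
‖b‖ = 4.4721, ‖x‖ = 113.9515
with δb = [0.0474 0.0498], A·Δx = δb → ‖Δx‖ = 1.9600
dividing the unrounded norms, ‖Δx‖/‖x‖ = 0.0172
tightness: 0.0172 against a bound of 3.5938 (unrounded ratio ≈ 0.0048)


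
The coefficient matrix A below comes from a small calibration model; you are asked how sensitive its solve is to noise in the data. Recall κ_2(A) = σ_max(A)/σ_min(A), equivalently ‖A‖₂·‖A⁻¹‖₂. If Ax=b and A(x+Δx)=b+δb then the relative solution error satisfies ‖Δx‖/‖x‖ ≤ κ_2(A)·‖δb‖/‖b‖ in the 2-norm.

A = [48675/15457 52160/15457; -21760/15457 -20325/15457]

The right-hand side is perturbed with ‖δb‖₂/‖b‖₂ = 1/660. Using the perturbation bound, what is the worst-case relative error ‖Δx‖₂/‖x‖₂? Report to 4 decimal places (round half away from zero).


0.0621

form AᵀA = [16821025/1413721 17640000/1413721; 17640000/1413721 18543025/1413721] with trace 42050/1681 and determinant 625/1681
solving λ² − 42050/1681·λ + 625/1681 = 0 gives λ = 25, 25/1681
σ_max=√25=5, σ_min=√(25/1681)=(5/41) → κ = 41.0000
κ_2(A)·‖δb‖/‖b‖ = 0.0621


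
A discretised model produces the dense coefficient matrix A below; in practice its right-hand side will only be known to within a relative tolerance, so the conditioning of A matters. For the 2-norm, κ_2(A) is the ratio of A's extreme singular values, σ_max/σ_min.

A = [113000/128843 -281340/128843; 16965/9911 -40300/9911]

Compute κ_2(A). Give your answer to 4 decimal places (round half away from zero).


M = AᵀA = [212488225/57441241 -509809500/57441241; -509809500/57441241 1223610400/57441241]. tr(M)=8497625/339889, det(M)=10000/339889
char-poly roots: 25 and 400/339889
κ = σ_max/σ_min = 5/(20/583) = 145.7500

145.7500


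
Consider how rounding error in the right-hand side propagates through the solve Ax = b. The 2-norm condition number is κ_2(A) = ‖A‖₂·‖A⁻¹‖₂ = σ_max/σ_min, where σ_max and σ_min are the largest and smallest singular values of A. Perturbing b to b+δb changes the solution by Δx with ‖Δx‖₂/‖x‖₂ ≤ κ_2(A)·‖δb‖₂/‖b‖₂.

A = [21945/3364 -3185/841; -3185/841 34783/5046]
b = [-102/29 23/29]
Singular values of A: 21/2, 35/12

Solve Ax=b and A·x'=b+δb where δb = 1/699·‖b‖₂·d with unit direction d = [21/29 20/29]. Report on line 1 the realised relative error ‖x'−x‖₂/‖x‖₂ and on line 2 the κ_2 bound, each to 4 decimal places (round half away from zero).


0.0024
0.0052

from the listed singular values, σ₁ = 21/2, σ_n = 35/12
κ_2(A) = (21/2) / (35/12) = 3.6000
worst-case relative error ≤ 3.6000 × 1/699 = 0.0052
solve Ax = b  →  x = [-0.6936 -0.2660]
2-norm of b is 3.6056; of x, 0.7429
re-solving with b+δb shifts x by Δx of norm 0.0018
relative error = 0.0024
realised/bound (from unrounded values) ≈ 0.4623


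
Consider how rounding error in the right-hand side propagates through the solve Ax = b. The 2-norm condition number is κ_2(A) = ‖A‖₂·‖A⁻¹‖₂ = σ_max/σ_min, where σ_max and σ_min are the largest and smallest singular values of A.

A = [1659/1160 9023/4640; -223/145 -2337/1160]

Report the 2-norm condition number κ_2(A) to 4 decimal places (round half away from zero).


M = AᵀA = [7057/1600 37629/6400; 37629/6400 200713/25600]. tr(M)=12545/1024, det(M)=49/4096
char-poly roots: 49/4 and 1/1024
so κ_2 = √((49/4) / (1/1024)) = 112.0000

112.0000


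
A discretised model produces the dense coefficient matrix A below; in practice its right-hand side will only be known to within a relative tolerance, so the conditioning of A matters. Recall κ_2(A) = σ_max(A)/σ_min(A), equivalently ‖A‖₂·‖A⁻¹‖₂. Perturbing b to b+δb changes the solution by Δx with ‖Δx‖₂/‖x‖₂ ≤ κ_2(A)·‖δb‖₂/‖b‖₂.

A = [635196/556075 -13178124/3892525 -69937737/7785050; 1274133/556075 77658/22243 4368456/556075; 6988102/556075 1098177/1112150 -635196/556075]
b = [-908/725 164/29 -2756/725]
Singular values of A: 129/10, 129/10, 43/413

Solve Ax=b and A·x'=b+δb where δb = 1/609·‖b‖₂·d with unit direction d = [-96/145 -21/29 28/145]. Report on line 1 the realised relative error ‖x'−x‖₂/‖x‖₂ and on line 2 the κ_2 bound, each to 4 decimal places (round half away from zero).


σ_max = 129/10, σ_min = 43/413
κ = σ_max/σ_min = (129/10)/(43/413) = 123.9000
worst-case relative error ≤ 123.9000 × 1/609 = 0.2034
solve Ax = b  →  x = [-4.3549 35.5826 -13.8237]
2-norm of b is 6.9282; of x, 38.4211
Δx = A⁻¹·δb where δb = 1/609·6.9282·d; ‖Δx‖ = 0.1093
realised ‖Δx‖/‖x‖ = 0.0028
so the bound overstates the realised error by a factor of ≈ 71.5384 (computed from the unrounded values)

0.0028
0.2034


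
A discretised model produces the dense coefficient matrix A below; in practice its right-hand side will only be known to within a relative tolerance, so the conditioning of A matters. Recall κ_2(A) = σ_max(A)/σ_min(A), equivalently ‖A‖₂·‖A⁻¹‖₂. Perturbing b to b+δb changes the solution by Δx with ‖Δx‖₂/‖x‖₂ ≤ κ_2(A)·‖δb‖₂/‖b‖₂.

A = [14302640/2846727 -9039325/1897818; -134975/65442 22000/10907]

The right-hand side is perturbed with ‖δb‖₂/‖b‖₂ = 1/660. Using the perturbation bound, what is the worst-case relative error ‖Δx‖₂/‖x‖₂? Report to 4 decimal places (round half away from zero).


form AᵀA = [5657727709225/191807209764 -448999936000/15983934147; -448999936000/15983934147 570195150625/21311912196] with trace 6414675425/114035202 and determinant 9765625/101364624
solving λ² − 6414675425/114035202·λ + 9765625/101364624 = 0 gives λ = 225/4, 390625/228070404
σ_max=√(225/4)=(15/2), σ_min=√(390625/228070404)=(625/15102) → κ = 181.2240
bound on ‖Δx‖/‖x‖: κ·ε = 181.2240·1/660 = 0.2746

0.2746


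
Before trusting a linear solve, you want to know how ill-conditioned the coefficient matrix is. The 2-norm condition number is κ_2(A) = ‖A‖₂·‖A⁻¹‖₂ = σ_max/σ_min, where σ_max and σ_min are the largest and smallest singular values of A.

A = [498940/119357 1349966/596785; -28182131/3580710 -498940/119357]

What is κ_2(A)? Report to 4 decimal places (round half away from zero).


AᵀA = [3523458543049/44364996900 6263842442/147883323; 6263842442/147883323 27840610004/1232361025]; tr = 15659932537/153512100, det = 104060401/959450625
char-poly roots: 10201/100 and 40804/38378025
so κ_2 = √((10201/100) / (40804/38378025)) = 309.7500

309.7500


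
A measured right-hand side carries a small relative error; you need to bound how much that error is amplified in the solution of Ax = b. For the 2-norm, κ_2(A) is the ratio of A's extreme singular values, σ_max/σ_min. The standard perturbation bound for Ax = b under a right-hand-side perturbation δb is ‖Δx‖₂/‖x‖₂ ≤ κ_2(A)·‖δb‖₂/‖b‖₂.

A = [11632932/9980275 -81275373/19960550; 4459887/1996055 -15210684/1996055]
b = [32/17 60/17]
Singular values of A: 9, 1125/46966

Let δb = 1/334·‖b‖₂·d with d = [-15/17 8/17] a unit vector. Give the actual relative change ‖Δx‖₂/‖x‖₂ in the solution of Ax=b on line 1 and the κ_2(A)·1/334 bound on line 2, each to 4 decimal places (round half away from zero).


σ_max = 9, σ_min = 1125/46966
condition number: 9 ÷ (1125/46966) = 375.7280
bound on ‖Δx‖/‖x‖: κ·ε = 375.7280·1/334 = 1.1249
solve Ax = b  →  x = [0.1244 -0.4267]
‖b‖ = 4.0000, ‖x‖ = 0.4444
δb = ε·‖b‖·d = [-0.0106 0.0056]; solving A·Δx = δb gives ‖Δx‖ = 0.5000
dividing the unrounded norms, ‖Δx‖/‖x‖ = 1.1249
tightness: 1.1249 against a bound of 1.1249; the bound is attained (ratio 1)

1.1249
1.1249


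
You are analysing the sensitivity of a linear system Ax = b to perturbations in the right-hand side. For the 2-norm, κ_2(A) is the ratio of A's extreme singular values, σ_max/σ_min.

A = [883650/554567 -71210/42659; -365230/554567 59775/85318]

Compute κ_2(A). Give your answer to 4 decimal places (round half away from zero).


367.7500

AᵀA = [5409646600/1819790281 -5680040625/1819790281; -5680040625/1819790281 23856507025/7279161124]; tr = 54096425/8655364, det = 625/2163841
eigenvalues of AᵀA: λ = (tr ± √(tr²−4·det))/2 = 25/4, 100/2163841
κ_2(A) = √(λ_max/λ_min) = √((25/4) / (100/2163841)) = 367.7500


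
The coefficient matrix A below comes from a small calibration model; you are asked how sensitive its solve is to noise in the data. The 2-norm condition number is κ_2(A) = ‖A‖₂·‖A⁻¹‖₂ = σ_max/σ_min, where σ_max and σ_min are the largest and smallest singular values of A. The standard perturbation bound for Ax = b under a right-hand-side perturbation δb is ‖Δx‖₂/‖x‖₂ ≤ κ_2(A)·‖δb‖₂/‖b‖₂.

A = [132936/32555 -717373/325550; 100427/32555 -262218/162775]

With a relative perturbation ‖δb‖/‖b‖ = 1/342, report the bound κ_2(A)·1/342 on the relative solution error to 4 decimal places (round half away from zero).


0.4480

AᵀA = [1110302497/42393121 -2960644626/211965605; -2960644626/211965605 31586285569/4239312100]; tr = 493482821/14668900, det = 707281/14668900
λ_max, λ_min = (493482821/14668900 ± √243483794485074441/215176627210000)/2 = 841/25, 841/586756
κ = σ_max/σ_min = (29/5)/(29/766) = 153.2000
worst-case relative error ≤ 153.2000 × 1/342 = 0.4480


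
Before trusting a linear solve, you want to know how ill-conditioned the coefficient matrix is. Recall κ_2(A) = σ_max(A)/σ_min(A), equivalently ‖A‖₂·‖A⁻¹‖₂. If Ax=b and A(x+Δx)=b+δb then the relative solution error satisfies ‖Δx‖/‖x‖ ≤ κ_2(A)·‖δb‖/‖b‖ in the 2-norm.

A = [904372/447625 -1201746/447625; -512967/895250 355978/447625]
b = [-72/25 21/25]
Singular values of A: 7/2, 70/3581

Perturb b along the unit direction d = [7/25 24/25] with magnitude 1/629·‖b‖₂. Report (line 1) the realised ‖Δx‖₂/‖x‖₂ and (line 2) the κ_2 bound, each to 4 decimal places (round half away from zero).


0.2847
0.2847

σ_max = 7/2, σ_min = 70/3581
κ = σ_max/σ_min = (7/2)/(70/3581) = 179.0500
κ_2(A)·‖δb‖/‖b‖ = 0.2847
solve Ax = b  →  x = [-0.5143 0.6857]
‖b‖₂ = 3.0000 and ‖x‖₂ = 0.8571
Δx = A⁻¹·δb where δb = 1/629·3.0000·d; ‖Δx‖ = 0.2440
dividing the unrounded norms, ‖Δx‖/‖x‖ = 0.2847
so the bound is sharp here: realised error equals the bound


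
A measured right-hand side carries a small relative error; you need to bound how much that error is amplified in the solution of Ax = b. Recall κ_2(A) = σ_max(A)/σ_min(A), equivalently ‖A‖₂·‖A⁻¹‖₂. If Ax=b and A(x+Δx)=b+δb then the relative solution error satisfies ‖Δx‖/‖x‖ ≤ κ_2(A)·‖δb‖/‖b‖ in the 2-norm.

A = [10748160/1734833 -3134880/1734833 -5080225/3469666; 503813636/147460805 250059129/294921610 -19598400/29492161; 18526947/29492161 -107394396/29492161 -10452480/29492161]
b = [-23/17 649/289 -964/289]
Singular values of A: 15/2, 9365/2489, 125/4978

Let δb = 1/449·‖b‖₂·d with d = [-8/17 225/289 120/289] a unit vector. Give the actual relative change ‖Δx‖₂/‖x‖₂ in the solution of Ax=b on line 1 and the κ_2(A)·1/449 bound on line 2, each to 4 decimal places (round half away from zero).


0.0094
0.6652

from the listed singular values, σ₁ = 15/2, σ_n = 125/4978
κ_2(A) = (15/2) / (125/4978) = 298.6800
κ_2(A)·‖δb‖/‖b‖ = 0.6652
solve Ax = b  →  x = [8.5650 -1.3907 38.8820]
2-norm of b is 4.2426; of x, 39.8384
with δb = [-0.0044 0.0074 0.0039], A·Δx = δb → ‖Δx‖ = 0.3763
dividing the unrounded norms, ‖Δx‖/‖x‖ = 0.0094
tightness: 0.0094 against a bound of 0.6652 (unrounded ratio ≈ 0.0142)


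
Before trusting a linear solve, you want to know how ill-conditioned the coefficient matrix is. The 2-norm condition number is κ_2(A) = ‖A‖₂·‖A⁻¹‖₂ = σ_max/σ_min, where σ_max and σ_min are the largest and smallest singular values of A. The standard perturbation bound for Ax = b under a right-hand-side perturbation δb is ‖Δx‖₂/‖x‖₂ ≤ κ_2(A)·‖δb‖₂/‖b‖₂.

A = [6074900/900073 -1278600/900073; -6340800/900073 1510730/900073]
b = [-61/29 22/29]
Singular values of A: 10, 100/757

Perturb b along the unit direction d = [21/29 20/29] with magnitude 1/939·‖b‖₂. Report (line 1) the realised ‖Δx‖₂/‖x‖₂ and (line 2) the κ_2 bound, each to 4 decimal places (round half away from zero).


0.0024
0.0806

σ_max = 10, σ_min = 100/757
κ = σ_max/σ_min = 10/(100/757) = 75.7000
bound on ‖Δx‖/‖x‖: κ·ε = 75.7000·1/939 = 0.0806
solve Ax = b  →  x = [-1.8568 -7.3415]
‖b‖₂ = 2.2361 and ‖x‖₂ = 7.5726
re-solving with b+δb shifts x by Δx of norm 0.0180
realised ‖Δx‖/‖x‖ = 0.0024
so the bound overstates the realised error by a factor of ≈ 33.8659 (computed from the unrounded values)


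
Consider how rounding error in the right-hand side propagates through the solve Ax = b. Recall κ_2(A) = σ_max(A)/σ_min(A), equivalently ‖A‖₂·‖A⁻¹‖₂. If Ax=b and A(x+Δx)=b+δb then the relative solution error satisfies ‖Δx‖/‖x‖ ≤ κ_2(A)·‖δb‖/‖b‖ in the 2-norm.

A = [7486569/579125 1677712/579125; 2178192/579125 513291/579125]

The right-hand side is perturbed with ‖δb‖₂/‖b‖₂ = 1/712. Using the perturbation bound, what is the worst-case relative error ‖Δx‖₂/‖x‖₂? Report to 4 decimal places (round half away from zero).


0.4761

M = AᵀA = [97269177249/536617225 875414592/21464689; 875414592/21464689 4925096329/536617225]. tr(M)=60793738/319225, det(M)=2518569/7980625
solving λ² − 60793738/319225·λ + 2518569/7980625 = 0 gives λ = 4761/25, 529/319225
σ_max=√(4761/25)=(69/5), σ_min=√(529/319225)=(23/565) → κ = 339.0000
bound on ‖Δx‖/‖x‖: κ·ε = 339.0000·1/712 = 0.4761


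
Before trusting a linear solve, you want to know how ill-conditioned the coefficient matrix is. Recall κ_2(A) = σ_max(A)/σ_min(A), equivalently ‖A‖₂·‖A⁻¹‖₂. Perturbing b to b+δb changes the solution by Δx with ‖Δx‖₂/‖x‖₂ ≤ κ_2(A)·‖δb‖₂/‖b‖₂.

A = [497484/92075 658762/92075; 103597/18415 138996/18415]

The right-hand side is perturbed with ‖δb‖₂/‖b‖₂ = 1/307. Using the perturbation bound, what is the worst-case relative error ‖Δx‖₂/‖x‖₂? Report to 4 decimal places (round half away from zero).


M = AᵀA = [613316041/10080625 817732188/10080625; 817732188/10080625 1090326484/10080625]. tr(M)=68145701/403225, det(M)=114244/403225
eigenvalues of AᵀA: λ = (tr ± √(tr²−4·det))/2 = 169, 676/403225
κ = σ_max/σ_min = 13/(26/635) = 317.5000
κ_2(A)·‖δb‖/‖b‖ = 1.0342

1.0342


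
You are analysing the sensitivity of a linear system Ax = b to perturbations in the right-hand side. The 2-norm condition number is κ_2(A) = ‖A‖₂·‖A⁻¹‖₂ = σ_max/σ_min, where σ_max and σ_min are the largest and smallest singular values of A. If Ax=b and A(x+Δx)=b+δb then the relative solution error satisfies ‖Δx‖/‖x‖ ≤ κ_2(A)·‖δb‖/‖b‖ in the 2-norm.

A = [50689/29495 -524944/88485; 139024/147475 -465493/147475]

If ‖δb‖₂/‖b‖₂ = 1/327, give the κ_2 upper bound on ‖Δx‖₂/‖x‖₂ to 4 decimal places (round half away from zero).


0.8914

form AᵀA = [289142009/75255625 -2973585664/225766875; -2973585664/225766875 30585843169/677300625] with trace 53100994/1083681 and determinant 30625/1083681
solving λ² − 53100994/1083681·λ + 30625/1083681 = 0 gives λ = 49, 625/1083681
so κ_2 = √(49 / (625/1083681)) = 291.4800
κ_2(A)·‖δb‖/‖b‖ = 0.8914


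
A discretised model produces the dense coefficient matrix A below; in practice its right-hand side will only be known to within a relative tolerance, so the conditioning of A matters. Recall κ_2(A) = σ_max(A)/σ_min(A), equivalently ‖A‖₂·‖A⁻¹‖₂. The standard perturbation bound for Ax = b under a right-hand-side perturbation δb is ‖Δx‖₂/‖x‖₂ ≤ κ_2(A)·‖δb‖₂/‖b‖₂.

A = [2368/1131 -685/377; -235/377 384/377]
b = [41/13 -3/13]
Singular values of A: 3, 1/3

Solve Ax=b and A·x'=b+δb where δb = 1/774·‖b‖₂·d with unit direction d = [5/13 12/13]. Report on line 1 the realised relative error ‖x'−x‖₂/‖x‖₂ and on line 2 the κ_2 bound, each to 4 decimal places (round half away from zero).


0.0039
0.0116

from the listed singular values, σ₁ = 3, σ_n = 1/3
κ = σ_max/σ_min = 3/(1/3) = 9.0000
bound on ‖Δx‖/‖x‖: κ·ε = 9.0000·1/774 = 0.0116
solve Ax = b  →  x = [2.7931 1.4828]
‖b‖₂ = 3.1623 and ‖x‖₂ = 3.1623
re-solving with b+δb shifts x by Δx of norm 0.0123
relative error = 0.0039
tightness: 0.0039 against a bound of 0.0116 (unrounded ratio ≈ 0.3333)


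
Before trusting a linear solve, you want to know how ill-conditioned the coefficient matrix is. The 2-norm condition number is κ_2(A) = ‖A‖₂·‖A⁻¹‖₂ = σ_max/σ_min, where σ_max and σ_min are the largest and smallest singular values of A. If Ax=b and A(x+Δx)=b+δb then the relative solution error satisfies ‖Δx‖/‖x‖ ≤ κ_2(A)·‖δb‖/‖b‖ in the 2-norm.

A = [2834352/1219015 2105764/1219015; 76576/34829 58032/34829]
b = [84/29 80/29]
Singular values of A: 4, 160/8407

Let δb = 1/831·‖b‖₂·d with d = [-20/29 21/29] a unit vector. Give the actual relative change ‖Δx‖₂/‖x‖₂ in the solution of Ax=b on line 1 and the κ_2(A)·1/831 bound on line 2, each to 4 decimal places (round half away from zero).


largest singular value 4, smallest 160/8407
κ_2(A) = 4 / (160/8407) = 210.1750
κ_2(A)·‖δb‖/‖b‖ = 0.2529
solve Ax = b  →  x = [0.8000 0.6000]
‖b‖ = 4.0000, ‖x‖ = 1.0000
Δx = A⁻¹·δb where δb = 1/831·4.0000·d; ‖Δx‖ = 0.2529
realised ‖Δx‖/‖x‖ = 0.2529
so the bound is sharp here: realised error equals the bound

0.2529
0.2529


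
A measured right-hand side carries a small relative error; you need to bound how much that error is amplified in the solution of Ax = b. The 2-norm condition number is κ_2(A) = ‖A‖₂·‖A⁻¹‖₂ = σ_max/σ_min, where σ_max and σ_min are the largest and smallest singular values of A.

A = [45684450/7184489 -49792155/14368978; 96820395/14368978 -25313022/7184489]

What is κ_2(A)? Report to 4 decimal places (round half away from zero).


116.5840

M = AᵀA = [21073085345025/245502412324 -2809479193920/61375603081; -2809479193920/61375603081 5995547004321/245502412324]. tr(M)=46831543857/424744658, det(M)=3038765625/3397957264
char-poly roots: 441/4 and 6890625/849489316
κ = σ_max/σ_min = (21/2)/(2625/29146) = 116.5840


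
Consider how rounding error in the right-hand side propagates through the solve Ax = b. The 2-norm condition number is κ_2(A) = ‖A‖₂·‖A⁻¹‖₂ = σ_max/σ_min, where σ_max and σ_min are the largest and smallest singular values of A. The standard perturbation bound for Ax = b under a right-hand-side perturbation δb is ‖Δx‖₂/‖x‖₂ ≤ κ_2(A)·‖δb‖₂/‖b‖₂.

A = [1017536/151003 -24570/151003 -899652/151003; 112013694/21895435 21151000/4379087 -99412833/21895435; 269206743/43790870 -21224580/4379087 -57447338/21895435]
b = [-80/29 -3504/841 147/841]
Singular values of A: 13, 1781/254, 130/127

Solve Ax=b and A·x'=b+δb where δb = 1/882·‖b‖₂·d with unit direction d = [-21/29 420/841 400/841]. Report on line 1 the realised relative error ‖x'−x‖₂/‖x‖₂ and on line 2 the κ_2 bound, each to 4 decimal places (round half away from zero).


from the listed singular values, σ₁ = 13, σ_n = 130/127
condition number: 13 ÷ (130/127) = 12.7000
worst-case relative error ≤ 12.7000 × 1/882 = 0.0144
solve Ax = b  →  x = [-0.1898 -0.4174 0.2597]
‖b‖₂ = 5.0000 and ‖x‖₂ = 0.5270
δb = ε·‖b‖·d = [-0.0041 0.0028 0.0027]; solving A·Δx = δb gives ‖Δx‖ = 0.0055
dividing the unrounded norms, ‖Δx‖/‖x‖ = 0.0105
tightness: 0.0105 against a bound of 0.0144 (unrounded ratio ≈ 0.7298)

0.0105
0.0144


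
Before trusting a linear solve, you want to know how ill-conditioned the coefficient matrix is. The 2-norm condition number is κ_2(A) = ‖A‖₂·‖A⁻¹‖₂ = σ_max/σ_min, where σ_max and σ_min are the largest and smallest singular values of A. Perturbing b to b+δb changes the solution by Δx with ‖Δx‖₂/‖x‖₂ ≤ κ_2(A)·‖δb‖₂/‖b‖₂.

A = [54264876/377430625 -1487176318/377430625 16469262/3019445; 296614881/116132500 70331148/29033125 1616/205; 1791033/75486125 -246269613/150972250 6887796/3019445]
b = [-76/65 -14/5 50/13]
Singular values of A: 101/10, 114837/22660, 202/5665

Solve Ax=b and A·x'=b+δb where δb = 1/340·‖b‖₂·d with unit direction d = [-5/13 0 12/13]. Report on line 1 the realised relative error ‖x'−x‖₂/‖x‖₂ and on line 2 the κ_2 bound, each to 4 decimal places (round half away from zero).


0.0036
0.8331

from the listed singular values, σ₁ = 101/10, σ_n = 202/5665
condition number: (101/10) ÷ (202/5665) = 283.2500
bound on ‖Δx‖/‖x‖: κ·ε = 283.2500·1/340 = 0.8331
solve Ax = b  →  x = [-105.2167 30.2771 24.4313]
‖b‖₂ = 4.8990 and ‖x‖₂ = 112.1791
with δb = [-0.0055 0.0000 0.0133], A·Δx = δb → ‖Δx‖ = 0.4041
relative error = 0.0036
tightness: 0.0036 against a bound of 0.8331 (unrounded ratio ≈ 0.0043)


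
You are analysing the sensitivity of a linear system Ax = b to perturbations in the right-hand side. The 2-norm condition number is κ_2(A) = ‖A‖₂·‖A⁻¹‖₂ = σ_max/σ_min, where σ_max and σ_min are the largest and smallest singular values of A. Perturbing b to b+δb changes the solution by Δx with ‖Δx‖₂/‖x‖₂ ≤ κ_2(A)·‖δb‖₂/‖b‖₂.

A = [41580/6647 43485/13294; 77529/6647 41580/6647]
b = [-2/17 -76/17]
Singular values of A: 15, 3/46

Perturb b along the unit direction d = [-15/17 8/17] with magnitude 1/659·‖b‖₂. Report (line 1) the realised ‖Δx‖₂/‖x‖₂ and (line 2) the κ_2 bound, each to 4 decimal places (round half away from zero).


0.0034
0.3490

from the listed singular values, σ₁ = 15, σ_n = 3/46
κ_2(A) = 15 / (3/46) = 230.0000
worst-case relative error ≤ 230.0000 × 1/659 = 0.3490
solve Ax = b  →  x = [14.1961 -27.1843]
2-norm of b is 4.4721; of x, 30.6678
δb = ε·‖b‖·d = [-0.0060 0.0032]; solving A·Δx = δb gives ‖Δx‖ = 0.1041
relative error = 0.0034
tightness: 0.0034 against a bound of 0.3490 (unrounded ratio ≈ 0.0097)


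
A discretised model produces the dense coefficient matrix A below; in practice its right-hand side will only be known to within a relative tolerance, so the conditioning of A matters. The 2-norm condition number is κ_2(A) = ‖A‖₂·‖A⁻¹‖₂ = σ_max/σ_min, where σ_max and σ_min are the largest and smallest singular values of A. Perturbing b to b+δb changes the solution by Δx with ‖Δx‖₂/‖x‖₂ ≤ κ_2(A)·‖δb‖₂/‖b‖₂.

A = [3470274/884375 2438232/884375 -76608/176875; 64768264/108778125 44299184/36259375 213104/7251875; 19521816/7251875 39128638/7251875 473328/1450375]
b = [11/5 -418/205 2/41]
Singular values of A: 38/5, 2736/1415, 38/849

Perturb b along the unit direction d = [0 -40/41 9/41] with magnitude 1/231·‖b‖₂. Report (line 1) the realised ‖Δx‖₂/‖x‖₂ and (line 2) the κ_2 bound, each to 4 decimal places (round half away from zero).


0.0065
0.7351

from the listed singular values, σ₁ = 38/5, σ_n = 38/849
κ = σ_max/σ_min = (38/5)/(38/849) = 169.8000
bound on ‖Δx‖/‖x‖: κ·ε = 169.8000·1/231 = 0.7351
solve Ax = b  →  x = [10.8826 -7.9975 42.6072]
‖b‖ = 3.0000, ‖x‖ = 44.6964
δb = ε·‖b‖·d = [0.0000 -0.0127 0.0029]; solving A·Δx = δb gives ‖Δx‖ = 0.2902
relative error = 0.0065
so the bound overstates the realised error by a factor of ≈ 113.2308 (computed from the unrounded values)


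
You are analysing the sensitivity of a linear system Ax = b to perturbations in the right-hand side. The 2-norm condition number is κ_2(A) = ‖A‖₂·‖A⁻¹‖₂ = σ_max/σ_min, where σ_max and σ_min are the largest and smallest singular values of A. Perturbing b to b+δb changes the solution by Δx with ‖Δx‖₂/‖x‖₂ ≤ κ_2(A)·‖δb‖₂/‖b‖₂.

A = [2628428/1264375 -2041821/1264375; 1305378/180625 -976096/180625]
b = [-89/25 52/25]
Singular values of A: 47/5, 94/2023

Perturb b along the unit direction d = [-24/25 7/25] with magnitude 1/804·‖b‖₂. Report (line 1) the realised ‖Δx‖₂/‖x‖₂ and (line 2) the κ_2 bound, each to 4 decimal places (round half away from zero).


0.0013
0.2516

from the listed singular values, σ₁ = 47/5, σ_n = 94/2023
κ = σ_max/σ_min = (47/5)/(94/2023) = 202.3000
perturbation bound = 202.3000·1/804 = 0.2516
solve Ax = b  →  x = [51.7362 68.8043]
‖b‖₂ = 4.1231 and ‖x‖₂ = 86.0852
with δb = [-0.0049 0.0014], A·Δx = δb → ‖Δx‖ = 0.1104
dividing the unrounded norms, ‖Δx‖/‖x‖ = 0.0013
tightness: 0.0013 against a bound of 0.2516 (unrounded ratio ≈ 0.0051)


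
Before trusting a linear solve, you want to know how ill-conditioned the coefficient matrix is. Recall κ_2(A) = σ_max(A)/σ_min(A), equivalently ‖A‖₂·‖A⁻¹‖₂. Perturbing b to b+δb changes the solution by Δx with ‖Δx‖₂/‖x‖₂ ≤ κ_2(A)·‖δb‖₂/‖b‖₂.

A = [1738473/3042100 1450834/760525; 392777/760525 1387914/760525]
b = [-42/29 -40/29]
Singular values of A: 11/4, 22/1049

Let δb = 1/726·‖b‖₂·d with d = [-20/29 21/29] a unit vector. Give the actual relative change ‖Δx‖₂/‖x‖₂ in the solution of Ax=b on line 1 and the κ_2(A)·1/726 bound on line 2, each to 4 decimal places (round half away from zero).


0.1806
0.1806

from the listed singular values, σ₁ = 11/4, σ_n = 22/1049
κ_2(A) = (11/4) / (22/1049) = 131.1250
worst-case relative error ≤ 131.1250 × 1/726 = 0.1806
solve Ax = b  →  x = [-0.2036 -0.6982]
‖b‖₂ = 2.0000 and ‖x‖₂ = 0.7273
δb = ε·‖b‖·d = [-0.0019 0.0020]; solving A·Δx = δb gives ‖Δx‖ = 0.1314
dividing the unrounded norms, ‖Δx‖/‖x‖ = 0.1806
tightness: 0.1806 against a bound of 0.1806; the bound is attained (ratio 1)


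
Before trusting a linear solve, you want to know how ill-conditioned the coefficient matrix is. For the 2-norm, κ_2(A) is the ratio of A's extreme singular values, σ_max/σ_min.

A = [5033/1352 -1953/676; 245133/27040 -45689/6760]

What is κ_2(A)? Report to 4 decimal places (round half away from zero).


form AᵀA = [415518481/4326400 -77903973/1081600; -77903973/1081600 14608909/270400] with trace 25970441/173056 and determinant 2941225/2768896
solving λ² − 25970441/173056·λ + 2941225/2768896 = 0 gives λ = 2401/16, 1225/173056
so κ_2 = √((2401/16) / (1225/173056)) = 145.6000

145.6000


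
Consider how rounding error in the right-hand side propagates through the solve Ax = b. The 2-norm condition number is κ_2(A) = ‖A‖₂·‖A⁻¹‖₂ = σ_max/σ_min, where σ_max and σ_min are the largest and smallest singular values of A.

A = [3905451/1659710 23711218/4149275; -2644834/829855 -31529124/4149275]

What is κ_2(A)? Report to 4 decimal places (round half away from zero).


319.1750

form AᵀA = [133025030965/8475807028 399048612831/10594758785; 399048612831/10594758785 4788638520772/52973793925] with trace 1729244604401/16299628900 and determinant 450203524/4074907225
λ_max, λ_min = (1729244604401/16299628900 ± √2990169491444040232671201/265677902277715210000)/2 = 10609/100, 169744/162996289
so κ_2 = √((10609/100) / (169744/162996289)) = 319.1750


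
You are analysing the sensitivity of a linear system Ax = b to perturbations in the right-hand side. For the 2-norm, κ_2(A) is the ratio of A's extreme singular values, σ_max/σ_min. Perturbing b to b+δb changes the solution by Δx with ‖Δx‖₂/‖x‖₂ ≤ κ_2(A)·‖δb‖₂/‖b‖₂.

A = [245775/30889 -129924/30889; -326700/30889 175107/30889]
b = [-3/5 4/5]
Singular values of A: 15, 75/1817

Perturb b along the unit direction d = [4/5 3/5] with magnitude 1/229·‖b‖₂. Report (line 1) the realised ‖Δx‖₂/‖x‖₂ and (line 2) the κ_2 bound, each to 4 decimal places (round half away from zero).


1.5869
1.5869

σ_max = 15, σ_min = 75/1817
κ_2(A) = 15 / (75/1817) = 363.4000
perturbation bound = 363.4000·1/229 = 1.5869
solve Ax = b  →  x = [-0.0588 0.0314]
‖b‖₂ = 1.0000 and ‖x‖₂ = 0.0667
re-solving with b+δb shifts x by Δx of norm 0.1058
dividing the unrounded norms, ‖Δx‖/‖x‖ = 1.5869
realised/bound = 1 exactly: the bound is attained for this b and d


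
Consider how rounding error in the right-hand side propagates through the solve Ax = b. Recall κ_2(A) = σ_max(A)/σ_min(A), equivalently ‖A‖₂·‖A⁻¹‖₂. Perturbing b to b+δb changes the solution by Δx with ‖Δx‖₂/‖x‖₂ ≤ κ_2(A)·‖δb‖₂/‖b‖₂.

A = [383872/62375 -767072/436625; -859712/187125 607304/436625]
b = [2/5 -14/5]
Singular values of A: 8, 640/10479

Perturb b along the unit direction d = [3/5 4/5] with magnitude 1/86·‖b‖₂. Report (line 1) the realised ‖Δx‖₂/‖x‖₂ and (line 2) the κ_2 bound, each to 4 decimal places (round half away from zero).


largest singular value 8, smallest 640/10479
κ = σ_max/σ_min = 8/(640/10479) = 130.9875
κ_2(A)·‖δb‖/‖b‖ = 1.5231
solve Ax = b  →  x = [-8.9291 -31.5070]
‖b‖₂ = 2.8284 and ‖x‖₂ = 32.7478
re-solving with b+δb shifts x by Δx of norm 0.5385
relative error = 0.0164
so the bound overstates the realised error by a factor of ≈ 92.6248 (computed from the unrounded values)

0.0164
1.5231


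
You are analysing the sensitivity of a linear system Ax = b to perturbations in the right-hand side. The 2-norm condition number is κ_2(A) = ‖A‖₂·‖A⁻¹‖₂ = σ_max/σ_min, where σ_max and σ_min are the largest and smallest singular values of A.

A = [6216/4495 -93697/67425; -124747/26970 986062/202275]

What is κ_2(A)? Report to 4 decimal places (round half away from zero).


156.2400

AᵀA = [678112225/29095236 -533967385/21821427; -533967385/21821427 1682128669/65464281]; tr = 15257461/311364, det = 30625/311364
char-poly roots: 49 and 625/311364
κ = σ_max/σ_min = 7/(25/558) = 156.2400


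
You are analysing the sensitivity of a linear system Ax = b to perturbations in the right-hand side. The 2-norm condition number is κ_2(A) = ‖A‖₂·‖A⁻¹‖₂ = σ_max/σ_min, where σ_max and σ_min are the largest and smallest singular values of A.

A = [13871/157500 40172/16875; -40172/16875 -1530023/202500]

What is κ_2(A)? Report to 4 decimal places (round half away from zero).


M = AᵀA = [2027108281/357210000 174105448/9568125; 174105448/9568125 4117369729/65610000]. tr(M)=175996073/2571912, det(M)=228765625/9144576
λ_max, λ_min = (175996073/2571912 ± √473636047238761/103355177121)/2 = 1089/16, 1890625/5143824
κ_2(A) = √(λ_max/λ_min) = √((1089/16) / (1890625/5143824)) = 13.6080

13.6080


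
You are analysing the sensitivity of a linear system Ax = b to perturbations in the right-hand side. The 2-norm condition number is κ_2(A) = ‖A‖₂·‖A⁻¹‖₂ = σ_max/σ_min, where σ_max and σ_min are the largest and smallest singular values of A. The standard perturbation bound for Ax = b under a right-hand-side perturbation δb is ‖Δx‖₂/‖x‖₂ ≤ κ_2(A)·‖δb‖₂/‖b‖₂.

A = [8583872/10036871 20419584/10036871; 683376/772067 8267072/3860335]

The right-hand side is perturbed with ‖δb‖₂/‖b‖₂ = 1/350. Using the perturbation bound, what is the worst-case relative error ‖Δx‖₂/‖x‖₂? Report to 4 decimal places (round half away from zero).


AᵀA = [181458174208/119784517801 2177365183488/598922589005; 2177365183488/598922589005 26128659091456/2994612945025]; tr = 181450375424/17719603225, det = 16777216/17719603225
solving λ² − 181450375424/17719603225·λ + 16777216/17719603225 = 0 gives λ = 256/25, 65536/708784129
κ = σ_max/σ_min = (16/5)/(256/26623) = 332.7875
worst-case relative error ≤ 332.7875 × 1/350 = 0.9508

0.9508


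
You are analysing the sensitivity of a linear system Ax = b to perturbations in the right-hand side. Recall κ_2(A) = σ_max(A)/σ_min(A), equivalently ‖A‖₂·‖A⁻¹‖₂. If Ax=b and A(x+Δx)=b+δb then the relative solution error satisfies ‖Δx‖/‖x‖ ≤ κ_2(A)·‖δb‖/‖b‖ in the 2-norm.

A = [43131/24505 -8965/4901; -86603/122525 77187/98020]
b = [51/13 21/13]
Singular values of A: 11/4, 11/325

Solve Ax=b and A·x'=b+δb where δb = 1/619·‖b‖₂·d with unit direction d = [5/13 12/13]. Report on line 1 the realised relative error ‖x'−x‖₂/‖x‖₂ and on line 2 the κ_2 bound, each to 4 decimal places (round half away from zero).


0.0023
0.1313

from the listed singular values, σ₁ = 11/4, σ_n = 11/325
κ = σ_max/σ_min = (11/4)/(11/325) = 81.2500
worst-case relative error ≤ 81.2500 × 1/619 = 0.1313
solve Ax = b  →  x = [64.9373 60.3386]
‖b‖ = 4.2426, ‖x‖ = 88.6431
re-solving with b+δb shifts x by Δx of norm 0.2025
realised ‖Δx‖/‖x‖ = 0.0023
so the bound overstates the realised error by a factor of ≈ 57.4568 (computed from the unrounded values)


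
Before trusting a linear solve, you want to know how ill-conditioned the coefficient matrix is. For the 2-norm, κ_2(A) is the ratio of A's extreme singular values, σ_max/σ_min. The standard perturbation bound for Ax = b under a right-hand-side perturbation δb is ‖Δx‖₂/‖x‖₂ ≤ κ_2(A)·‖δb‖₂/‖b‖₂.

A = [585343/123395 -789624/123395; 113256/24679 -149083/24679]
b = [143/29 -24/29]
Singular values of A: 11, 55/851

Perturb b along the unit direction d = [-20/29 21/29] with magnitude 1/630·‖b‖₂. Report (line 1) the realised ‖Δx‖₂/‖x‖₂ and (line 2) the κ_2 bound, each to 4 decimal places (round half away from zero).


from the listed singular values, σ₁ = 11, σ_n = 55/851
κ = σ_max/σ_min = 11/(55/851) = 170.2000
worst-case relative error ≤ 170.2000 × 1/630 = 0.2702
solve Ax = b  →  x = [-49.3491 -37.3527]
‖b‖ = 5.0000, ‖x‖ = 61.8915
Δx = A⁻¹·δb where δb = 1/630·5.0000·d; ‖Δx‖ = 0.1228
dividing the unrounded norms, ‖Δx‖/‖x‖ = 0.0020
so the bound overstates the realised error by a factor of ≈ 136.1613 (computed from the unrounded values)

0.0020
0.2702


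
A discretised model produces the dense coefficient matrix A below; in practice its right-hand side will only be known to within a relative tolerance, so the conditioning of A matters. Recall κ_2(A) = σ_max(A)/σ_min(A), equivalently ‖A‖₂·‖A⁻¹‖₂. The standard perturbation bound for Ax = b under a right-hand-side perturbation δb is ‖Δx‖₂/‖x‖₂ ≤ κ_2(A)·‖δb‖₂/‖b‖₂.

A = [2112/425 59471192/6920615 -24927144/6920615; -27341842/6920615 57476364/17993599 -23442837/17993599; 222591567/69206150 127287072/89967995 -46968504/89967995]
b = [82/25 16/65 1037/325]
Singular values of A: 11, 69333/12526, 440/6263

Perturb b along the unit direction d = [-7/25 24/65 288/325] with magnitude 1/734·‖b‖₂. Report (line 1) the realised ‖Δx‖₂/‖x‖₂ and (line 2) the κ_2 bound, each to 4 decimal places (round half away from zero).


from the listed singular values, σ₁ = 11, σ_n = 440/6263
κ_2(A) = 11 / (440/6263) = 156.5750
bound on ‖Δx‖/‖x‖: κ·ε = 156.5750·1/734 = 0.2133
solve Ax = b  →  x = [0.3305 11.1670 26.1876]
‖b‖ = 4.5826, ‖x‖ = 28.4711
with δb = [-0.0017 0.0023 0.0055], A·Δx = δb → ‖Δx‖ = 0.0889
realised ‖Δx‖/‖x‖ = 0.0031
tightness: 0.0031 against a bound of 0.2133 (unrounded ratio ≈ 0.0146)

0.0031
0.2133


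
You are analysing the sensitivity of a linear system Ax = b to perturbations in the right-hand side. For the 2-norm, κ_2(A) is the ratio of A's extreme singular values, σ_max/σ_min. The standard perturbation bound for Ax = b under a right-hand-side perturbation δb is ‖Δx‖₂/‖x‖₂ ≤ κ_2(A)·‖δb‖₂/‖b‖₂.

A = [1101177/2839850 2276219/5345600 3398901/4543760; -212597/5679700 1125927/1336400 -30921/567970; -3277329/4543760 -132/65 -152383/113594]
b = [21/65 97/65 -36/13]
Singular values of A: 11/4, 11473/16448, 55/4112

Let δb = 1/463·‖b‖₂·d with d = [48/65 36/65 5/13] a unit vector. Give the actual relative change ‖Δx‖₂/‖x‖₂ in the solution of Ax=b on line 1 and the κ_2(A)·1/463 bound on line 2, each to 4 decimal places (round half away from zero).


0.2835
0.4441

from the listed singular values, σ₁ = 11/4, σ_n = 55/4112
condition number: (11/4) ÷ (55/4112) = 205.6000
κ_2(A)·‖δb‖/‖b‖ = 0.4441
solve Ax = b  →  x = [-0.2317 1.7329 -0.4344]
2-norm of b is 3.1623; of x, 1.8015
with δb = [0.0050 0.0038 0.0026], A·Δx = δb → ‖Δx‖ = 0.5106
dividing the unrounded norms, ‖Δx‖/‖x‖ = 0.2835
tightness: 0.2835 against a bound of 0.4441 (unrounded ratio ≈ 0.6383)


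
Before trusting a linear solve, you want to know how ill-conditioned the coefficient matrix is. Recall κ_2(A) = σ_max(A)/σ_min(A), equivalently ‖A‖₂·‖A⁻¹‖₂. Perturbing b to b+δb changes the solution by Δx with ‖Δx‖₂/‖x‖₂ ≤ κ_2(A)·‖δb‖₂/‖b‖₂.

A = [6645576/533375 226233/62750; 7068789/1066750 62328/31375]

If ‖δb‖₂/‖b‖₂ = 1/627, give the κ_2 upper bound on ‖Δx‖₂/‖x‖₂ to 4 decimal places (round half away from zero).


0.4003

form AᵀA = [6273287181/31500500 457419312/7875125; 457419312/7875125 533763909/31500500] with trace 680705109/3150050 and determinant 466948881/630010000
solving λ² − 680705109/3150050·λ + 466948881/630010000 = 0 gives λ = 21609/100, 21609/6300100
so κ_2 = √((21609/100) / (21609/6300100)) = 251.0000
bound on ‖Δx‖/‖x‖: κ·ε = 251.0000·1/627 = 0.4003
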